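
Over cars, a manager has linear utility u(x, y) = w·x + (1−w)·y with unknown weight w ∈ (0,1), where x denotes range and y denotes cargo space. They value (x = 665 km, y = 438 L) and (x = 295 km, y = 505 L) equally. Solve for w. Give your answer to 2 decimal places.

w = 0.15

u(665,438) = u(295,505) means w·665 + (1−w)·438 = w·295 + (1−w)·505.
w·(665−295) = (1−w)·(505−438), i.e. w·370 = (1−w)·67.
Hence w = 67/(370+67) = 67/437 = 0.15.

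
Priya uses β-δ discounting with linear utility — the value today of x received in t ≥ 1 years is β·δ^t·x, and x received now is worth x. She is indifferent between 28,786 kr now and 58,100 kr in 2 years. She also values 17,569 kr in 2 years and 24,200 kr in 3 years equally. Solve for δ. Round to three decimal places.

From the later pair, β·δ^2·17569 = β·δ^3·24200; dividing through, δ = 17569/24200 = 0.72599.

δ ≈ 0.726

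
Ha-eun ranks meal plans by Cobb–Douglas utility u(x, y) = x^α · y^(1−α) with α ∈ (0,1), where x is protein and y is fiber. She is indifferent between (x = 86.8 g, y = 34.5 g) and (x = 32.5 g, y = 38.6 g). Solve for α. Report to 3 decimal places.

The Cobb–Douglas utilities coincide, so 86.8^α·34.5^(1−α) = 32.5^α·38.6^(1−α).
(86.8/32.5)^α = (38.6/34.5)^(1−α); take logs: α·ln(86.8/32.5) = (1−α)·ln(38.6/34.5), i.e. α·0.982367 = (1−α)·0.112293.
Thus α·(1.094660) = 0.112293, so α = 0.112293/1.094660 ≈ 0.103.

α ≈ 0.103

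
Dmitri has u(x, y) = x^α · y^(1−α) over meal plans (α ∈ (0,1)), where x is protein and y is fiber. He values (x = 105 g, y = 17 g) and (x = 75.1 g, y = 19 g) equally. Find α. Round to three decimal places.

α ≈ 0.249

The Cobb–Douglas utilities coincide, so 105^α·17^(1−α) = 75.1^α·19^(1−α).
(105/75.1)^α = (19/17)^(1−α); take logs: α·ln(105/75.1) = (1−α)·ln(19/17), i.e. α·0.335140 = (1−α)·0.111226.
Thus α·(0.446366) = 0.111226, so α = 0.111226/0.446366 ≈ 0.249.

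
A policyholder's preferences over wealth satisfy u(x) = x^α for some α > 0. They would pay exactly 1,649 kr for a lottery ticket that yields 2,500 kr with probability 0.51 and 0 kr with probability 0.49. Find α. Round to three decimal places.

α ≈ 1.618

The lottery's expected utility is 0.51·u(2500) + 0.49·u(0) = 0.51·2500^α (since u(0) = 0 for α > 0).
Setting u(1649) equal to that: 1649^α = 0.51·2500^α ⇒ (1649/2500)^α = 0.51.
Take logs: α = ln 0.51 / ln(1649/2500) ≈ 1.61814.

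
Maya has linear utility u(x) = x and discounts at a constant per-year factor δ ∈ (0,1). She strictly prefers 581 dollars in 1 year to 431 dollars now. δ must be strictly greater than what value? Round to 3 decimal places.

Under u(x) = x this choice says 431 < δ·581.
Dividing through by 581 gives δ > 0.74182.

δ > 0.742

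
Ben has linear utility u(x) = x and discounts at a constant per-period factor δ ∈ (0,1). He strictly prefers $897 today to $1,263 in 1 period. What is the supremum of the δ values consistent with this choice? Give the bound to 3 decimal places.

Comparing present values: 897 > δ·1263.
So δ < 897/1263 = 0.71021.

δ < 0.710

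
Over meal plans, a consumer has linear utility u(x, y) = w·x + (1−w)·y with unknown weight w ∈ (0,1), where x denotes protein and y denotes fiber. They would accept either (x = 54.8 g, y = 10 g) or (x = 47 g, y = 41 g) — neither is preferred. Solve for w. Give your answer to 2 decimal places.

w = 0.80

u(54.8,10) = u(47,41) means w·54.8 + (1−w)·10 = w·47 + (1−w)·41.
Rearranging, 7.8·w − 31·(1−w) = 0.
So w/(1−w) = 31/7.8 = 3.9744, giving w = 31/(7.8+31) = 0.80.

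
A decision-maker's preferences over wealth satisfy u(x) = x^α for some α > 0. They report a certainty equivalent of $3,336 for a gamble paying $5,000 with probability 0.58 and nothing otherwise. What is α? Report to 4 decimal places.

α ≈ 1.3461

EU(lottery) = 0.58·5000^α + 0.42·0 = 0.58·5000^α.
Indifference: 3336^α = 0.58·5000^α, so (3336/5000)^α = 0.58.
α = ln(0.58) / ln(3336/5000) = -0.5447272/-0.4046654 ≈ 1.3461.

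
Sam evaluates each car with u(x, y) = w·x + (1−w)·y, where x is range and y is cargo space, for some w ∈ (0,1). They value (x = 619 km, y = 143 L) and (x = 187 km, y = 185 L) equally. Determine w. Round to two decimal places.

w = 0.09

Indifference: w·619 + (1−w)·143 = w·187 + (1−w)·185.
Collecting terms: w·432 = (1−w)·42.
The marginal rate of substitution is 42/432, so w = 42/(432+42) = 0.09.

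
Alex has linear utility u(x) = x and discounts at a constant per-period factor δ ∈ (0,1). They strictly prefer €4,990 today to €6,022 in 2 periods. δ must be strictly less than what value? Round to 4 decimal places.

δ < 0.9103

Comparing present values: 4990 > δ^2·6022.
Hence δ^2 < 4990/6022 = 0.82863, and x ↦ x^(1/2) is increasing on (0,∞).
δ < 0.82863^(1/2) = 0.9103.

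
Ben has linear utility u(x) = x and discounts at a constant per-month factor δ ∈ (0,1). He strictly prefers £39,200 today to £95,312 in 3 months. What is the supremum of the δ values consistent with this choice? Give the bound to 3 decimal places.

δ < 0.744

The preference means 39200 > δ^3·95312.
So δ^3 < 39200/95312 = 0.41128; taking the cube root of both positive sides preserves the inequality.
δ < (39200/95312)^(1/3) ≈ 0.744.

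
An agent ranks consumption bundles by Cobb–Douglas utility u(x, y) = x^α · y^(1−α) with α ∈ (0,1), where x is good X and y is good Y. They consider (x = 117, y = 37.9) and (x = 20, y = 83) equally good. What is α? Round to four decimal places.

Set the two utilities equal: 117^α·37.9^(1−α) = 20^α·83^(1−α).
Taking logs: α·ln 117 + (1−α)·ln 37.9 = α·ln 20 + (1−α)·ln 83, i.e. α·1.7664417 = (1−α)·0.7838895.
With A = 1.7664417 and B = 0.7838895: α·A = (1−α)·B, so α = B/(A+B) = 0.7838895/2.5503312 ≈ 0.3074.

α ≈ 0.3074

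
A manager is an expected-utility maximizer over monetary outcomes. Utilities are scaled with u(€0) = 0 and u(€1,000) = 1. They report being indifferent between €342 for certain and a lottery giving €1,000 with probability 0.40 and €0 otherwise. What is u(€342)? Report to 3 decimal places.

u(€342) equals the lottery's expected utility: 0.40·1 + 0.60·0 = 0.40.

0.400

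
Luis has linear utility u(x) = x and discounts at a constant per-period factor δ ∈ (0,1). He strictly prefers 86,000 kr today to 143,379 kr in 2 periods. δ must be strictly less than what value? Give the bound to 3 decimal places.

Comparing present values: 86000 > δ^2·143379.
Hence δ^2 < 86000/143379 = 0.59981, and x ↦ x^(1/2) is increasing on (0,∞).
δ < 0.59981^(1/2) = 0.774.

δ < 0.774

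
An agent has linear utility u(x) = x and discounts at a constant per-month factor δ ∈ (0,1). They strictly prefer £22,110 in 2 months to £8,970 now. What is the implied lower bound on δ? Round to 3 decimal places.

δ > 0.637

The preference means 8970 < δ^2·22110.
So δ^2 > 8970/22110 = 0.40570; taking the square root of both positive sides preserves the inequality.
δ > (8970/22110)^(1/2) ≈ 0.637.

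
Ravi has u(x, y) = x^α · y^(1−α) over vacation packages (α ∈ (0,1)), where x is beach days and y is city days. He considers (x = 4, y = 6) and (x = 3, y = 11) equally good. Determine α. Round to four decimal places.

Indifference: 4^α · 6^(1−α) = 3^α · 11^(1−α).
Rearrange to (4/3)^α = (11/6)^(1−α) and take logs: α·0.2876821 = (1−α)·0.6061358.
With A = 0.2876821 and B = 0.6061358: α·A = (1−α)·B, so α = B/(A+B) = 0.6061358/0.8938179 ≈ 0.6781.

α ≈ 0.6781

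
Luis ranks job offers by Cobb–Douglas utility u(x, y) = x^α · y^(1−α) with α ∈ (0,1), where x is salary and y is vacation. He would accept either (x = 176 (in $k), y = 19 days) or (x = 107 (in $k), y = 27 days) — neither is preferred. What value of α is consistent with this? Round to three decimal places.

α ≈ 0.414

Set the two utilities equal: 176^α·19^(1−α) = 107^α·27^(1−α).
Rearrange to (176/107)^α = (27/19)^(1−α) and take logs: α·0.497655 = (1−α)·0.351398.
Thus α·(0.849053) = 0.351398, so α = 0.351398/0.849053 ≈ 0.414.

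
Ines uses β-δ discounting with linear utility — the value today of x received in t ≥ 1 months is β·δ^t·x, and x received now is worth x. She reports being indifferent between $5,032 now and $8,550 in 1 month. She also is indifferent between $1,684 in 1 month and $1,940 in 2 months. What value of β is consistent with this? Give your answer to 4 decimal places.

β ≈ 0.6780

From the later pair, β·δ^1·1684 = β·δ^2·1940; dividing through, δ = 1684/1940 = 0.86804.
Now use the now-vs-future pair: 5032 = β·δ·8550 gives β = 5032/(0.86804·8550) ≈ 0.6780.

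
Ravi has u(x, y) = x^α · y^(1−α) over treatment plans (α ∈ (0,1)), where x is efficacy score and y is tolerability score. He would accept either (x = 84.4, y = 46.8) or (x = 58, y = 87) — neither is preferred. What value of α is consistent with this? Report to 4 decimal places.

α ≈ 0.6230

Indifference: 84.4^α · 46.8^(1−α) = 58^α · 87^(1−α).
Rearrange to (84.4/58)^α = (87/46.8)^(1−α) and take logs: α·0.3751244 = (1−α)·0.6200249.
Thus α·(0.9951493) = 0.6200249, so α = 0.6200249/0.9951493 ≈ 0.6230.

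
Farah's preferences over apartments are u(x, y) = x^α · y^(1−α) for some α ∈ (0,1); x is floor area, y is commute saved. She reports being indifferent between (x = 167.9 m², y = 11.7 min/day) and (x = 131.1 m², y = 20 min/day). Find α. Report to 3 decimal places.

Indifference: 167.9^α · 11.7^(1−α) = 131.1^α · 20^(1−α).
(167.9/131.1)^α = (20/11.7)^(1−α); take logs: α·ln(167.9/131.1) = (1−α)·ln(20/11.7), i.e. α·0.247408 = (1−α)·0.536143.
So α/(1−α) = (0.536143)/(0.247408) = 2.167040, and α = 2.167040/3.167040 ≈ 0.684.

α ≈ 0.684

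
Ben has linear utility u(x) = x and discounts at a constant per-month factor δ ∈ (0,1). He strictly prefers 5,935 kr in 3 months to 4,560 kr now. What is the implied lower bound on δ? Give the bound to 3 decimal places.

δ > 0.916

The preference means 4560 < δ^3·5935.
Dividing by 5935: δ^3 > 0.76832. Both sides are positive, so the cube root keeps the direction.
δ > 0.76832^(1/3) = 0.916.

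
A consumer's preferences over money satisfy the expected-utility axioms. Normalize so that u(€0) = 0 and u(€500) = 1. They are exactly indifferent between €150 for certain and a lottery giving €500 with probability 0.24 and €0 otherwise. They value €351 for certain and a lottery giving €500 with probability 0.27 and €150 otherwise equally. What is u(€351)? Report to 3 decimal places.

0.445

First, u(€150) = 0.24·u(€500) + 0.76·u(€0) = 0.24.
Then u(€351) = 0.27·u(€500) + 0.73·u(€150) = 0.27·1.00 + 0.73·0.24 = 0.4452.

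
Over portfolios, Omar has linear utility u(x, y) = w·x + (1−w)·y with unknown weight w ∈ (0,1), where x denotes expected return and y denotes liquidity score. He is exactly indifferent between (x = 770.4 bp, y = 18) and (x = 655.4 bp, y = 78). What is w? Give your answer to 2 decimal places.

u(770.4,18) = u(655.4,78) means w·770.4 + (1−w)·18 = w·655.4 + (1−w)·78.
w·(770.4−655.4) = (1−w)·(78−18), i.e. w·115 = (1−w)·60.
So w/(1−w) = 60/115 = 0.5217, giving w = 60/(115+60) = 0.34.

w = 0.34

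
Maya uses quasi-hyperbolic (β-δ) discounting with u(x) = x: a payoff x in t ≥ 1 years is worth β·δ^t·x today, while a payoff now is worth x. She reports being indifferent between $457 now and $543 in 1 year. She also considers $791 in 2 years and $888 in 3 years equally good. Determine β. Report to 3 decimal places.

β ≈ 0.945

The second indifference involves only future payoffs, so β cancels: β·δ^2·791 = β·δ^3·888, giving δ = 791/888 = 0.89077.
Now use the now-vs-future pair: 457 = β·δ·543 gives β = 457/(0.89077·543) ≈ 0.945.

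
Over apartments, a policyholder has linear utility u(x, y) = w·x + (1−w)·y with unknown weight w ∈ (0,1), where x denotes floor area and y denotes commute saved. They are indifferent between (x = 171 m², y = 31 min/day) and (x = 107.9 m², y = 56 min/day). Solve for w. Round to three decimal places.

w = 0.284

Equating utilities: w·171 + (1−w)·31 = w·107.9 + (1−w)·56.
Rearranging, 63.1·w − 25·(1−w) = 0.
Hence w = 25/(63.1+25) = 25/88.1 = 0.284.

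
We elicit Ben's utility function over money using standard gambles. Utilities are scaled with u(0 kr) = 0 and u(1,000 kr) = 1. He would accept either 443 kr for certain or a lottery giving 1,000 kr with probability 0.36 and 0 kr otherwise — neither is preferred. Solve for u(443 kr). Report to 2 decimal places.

The indifference gives u(443 kr) = 0.36·u(1,000 kr) + 0.64·u(0 kr) = 0.36·1 + 0.64·0 = 0.36.

0.36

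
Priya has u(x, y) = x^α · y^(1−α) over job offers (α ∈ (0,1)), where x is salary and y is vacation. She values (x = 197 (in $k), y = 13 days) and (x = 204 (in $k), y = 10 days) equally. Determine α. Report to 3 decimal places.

The Cobb–Douglas utilities coincide, so 197^α·13^(1−α) = 204^α·10^(1−α).
(197/204)^α = (10/13)^(1−α); take logs: α·ln(197/204) = (1−α)·ln(10/13), i.e. α·-0.034916 = (1−α)·-0.262364.
Thus α·(-0.297280) = -0.262364, so α = -0.262364/-0.297280 ≈ 0.883.

α ≈ 0.883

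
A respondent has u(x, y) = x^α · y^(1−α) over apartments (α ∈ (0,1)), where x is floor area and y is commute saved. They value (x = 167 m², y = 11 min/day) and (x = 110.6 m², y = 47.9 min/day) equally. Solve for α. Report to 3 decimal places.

α ≈ 0.781

Set the two utilities equal: 167^α·11^(1−α) = 110.6^α·47.9^(1−α).
Taking logs: α·ln 167 + (1−α)·ln 11 = α·ln 110.6 + (1−α)·ln 47.9, i.e. α·0.412074 = (1−α)·1.471220.
Thus α·(1.883294) = 1.471220, so α = 1.471220/1.883294 ≈ 0.781.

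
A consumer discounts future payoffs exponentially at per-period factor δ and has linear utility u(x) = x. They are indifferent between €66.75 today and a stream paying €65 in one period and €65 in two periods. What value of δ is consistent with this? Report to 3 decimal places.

δ ≈ 0.630

Equating present values: 66.75 = 65δ + 65δ².
So 65δ² + 65δ − 66.75 = 0.
The positive root is δ = [−65 + √(65² + 4·65·66.75)] / (2·65) = (−65 + 146.901)/130 ≈ 0.630.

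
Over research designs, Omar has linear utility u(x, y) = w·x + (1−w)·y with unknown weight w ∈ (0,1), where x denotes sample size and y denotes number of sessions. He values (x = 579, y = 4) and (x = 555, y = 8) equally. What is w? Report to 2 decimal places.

Equating utilities: w·579 + (1−w)·4 = w·555 + (1−w)·8.
w·(579−555) = (1−w)·(8−4), i.e. w·24 = (1−w)·4.
Hence w = 4/(24+4) = 4/28 = 0.14.

w = 0.14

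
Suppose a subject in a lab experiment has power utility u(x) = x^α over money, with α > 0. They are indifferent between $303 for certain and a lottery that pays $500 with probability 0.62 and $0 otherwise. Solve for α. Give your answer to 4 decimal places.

α ≈ 0.9544

EU(lottery) = 0.62·500^α + 0.38·0 = 0.62·500^α.
Setting u(303) equal to that: 303^α = 0.62·500^α ⇒ (303/500)^α = 0.62.
α = ln(0.62) / ln(303/500) = -0.4780358/-0.5008753 ≈ 0.9544.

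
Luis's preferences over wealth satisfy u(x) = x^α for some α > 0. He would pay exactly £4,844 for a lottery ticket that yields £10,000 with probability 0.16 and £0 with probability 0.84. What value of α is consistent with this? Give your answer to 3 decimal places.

EU(lottery) = 0.16·10000^α + 0.84·0 = 0.16·10000^α.
Equating: 4844^α = 0.16·10000^α, i.e. 0.4844^α = 0.16.
α = ln(0.16) / ln(4844/10000) = -1.832581/-0.724844 ≈ 2.528.

α ≈ 2.528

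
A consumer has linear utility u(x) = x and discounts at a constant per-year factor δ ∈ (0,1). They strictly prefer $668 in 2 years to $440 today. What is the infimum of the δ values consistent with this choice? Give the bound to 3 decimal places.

δ > 0.812

Comparing present values: 440 < δ^2·668.
Dividing by 668: δ^2 > 0.65868. Both sides are positive, so the square root keeps the direction.
δ > (440/668)^(1/2) ≈ 0.812.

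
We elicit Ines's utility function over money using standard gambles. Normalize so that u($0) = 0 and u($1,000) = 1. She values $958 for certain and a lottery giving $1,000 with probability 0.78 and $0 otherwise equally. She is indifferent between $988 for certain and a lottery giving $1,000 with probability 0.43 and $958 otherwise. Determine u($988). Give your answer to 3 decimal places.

From the first indifference, u($958) = 0.78·u($1,000) + 0.22·u($0) = 0.78·1 + 0.22·0 = 0.78.
The second indifference gives u($988) = 0.43·u($1,000) + 0.57·u($958) = 0.43·1.00 + 0.57·0.78 = 0.8746.

0.875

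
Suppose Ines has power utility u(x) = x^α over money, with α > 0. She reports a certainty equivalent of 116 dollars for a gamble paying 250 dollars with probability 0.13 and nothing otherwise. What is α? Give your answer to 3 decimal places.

α ≈ 2.657

The lottery's expected utility is 0.13·u(250) + 0.87·u(0) = 0.13·250^α (since u(0) = 0 for α > 0).
Setting u(116) equal to that: 116^α = 0.13·250^α ⇒ (116/250)^α = 0.13.
Take logs: α = ln 0.13 / ln(116/250) ≈ 2.65698.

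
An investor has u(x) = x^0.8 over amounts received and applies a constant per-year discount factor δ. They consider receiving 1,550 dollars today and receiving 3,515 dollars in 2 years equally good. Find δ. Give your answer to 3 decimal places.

Equating discounted utilities: u(1550) = δ^2·u(3515) ⇒ δ^2 = u(1550)/u(3515).
With u(x) = x^0.8: δ^2 = 1550^0.8/3515^0.8 = (1550/3515)^0.8 = 0.51943.
Taking the square root: δ = 0.51943^(1/2) ≈ 0.721.

δ ≈ 0.721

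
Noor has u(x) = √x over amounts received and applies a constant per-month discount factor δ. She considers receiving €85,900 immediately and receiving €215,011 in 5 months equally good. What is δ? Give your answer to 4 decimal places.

δ ≈ 0.9123

Indifference means u(85900) = δ^5 · u(215011), so δ^5 = u(85900)/u(215011).
With u(x) = √x: δ^5 = √85900/√215011 = √(85900/215011) = 0.63207.
Hence δ = (0.63207)^(1/5) = 0.912333.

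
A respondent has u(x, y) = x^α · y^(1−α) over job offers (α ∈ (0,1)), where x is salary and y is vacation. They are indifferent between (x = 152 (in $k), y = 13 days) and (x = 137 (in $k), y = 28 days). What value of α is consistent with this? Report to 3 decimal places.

α ≈ 0.881

The Cobb–Douglas utilities coincide, so 152^α·13^(1−α) = 137^α·28^(1−α).
Taking logs: α·ln 152 + (1−α)·ln 13 = α·ln 137 + (1−α)·ln 28, i.e. α·0.103900 = (1−α)·0.767255.
Thus α·(0.871155) = 0.767255, so α = 0.767255/0.871155 ≈ 0.881.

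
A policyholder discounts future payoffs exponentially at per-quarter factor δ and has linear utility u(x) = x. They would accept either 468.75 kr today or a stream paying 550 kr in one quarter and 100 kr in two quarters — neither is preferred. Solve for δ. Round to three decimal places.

Equating present values: 468.75 = 550δ + 100δ².
Rearranged: 100δ² + 550δ − 468.75 = 0.
By the quadratic formula (taking the positive root), δ = (−550 + √490000.00) / 200 ≈ 0.750.

δ ≈ 0.750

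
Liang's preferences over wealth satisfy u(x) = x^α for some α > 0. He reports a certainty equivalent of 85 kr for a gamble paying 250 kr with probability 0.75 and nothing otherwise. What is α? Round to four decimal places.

The lottery's expected utility is 0.75·u(250) + 0.25·u(0) = 0.75·250^α (since u(0) = 0 for α > 0).
Setting u(85) equal to that: 85^α = 0.75·250^α ⇒ (85/250)^α = 0.75.
Take logs: α = ln 0.75 / ln(85/250) ≈ 0.266666.

α ≈ 0.2667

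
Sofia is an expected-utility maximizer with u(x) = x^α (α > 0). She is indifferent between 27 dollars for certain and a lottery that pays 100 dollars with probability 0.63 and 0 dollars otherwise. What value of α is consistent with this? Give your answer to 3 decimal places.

α ≈ 0.353

The lottery's expected utility is 0.63·u(100) + 0.37·u(0) = 0.63·100^α (since u(0) = 0 for α > 0).
Setting u(27) equal to that: 27^α = 0.63·100^α ⇒ (27/100)^α = 0.63.
Taking logs: α·ln(27/100) = ln(0.63), so α = -0.462035 / -1.309333 ≈ 0.353.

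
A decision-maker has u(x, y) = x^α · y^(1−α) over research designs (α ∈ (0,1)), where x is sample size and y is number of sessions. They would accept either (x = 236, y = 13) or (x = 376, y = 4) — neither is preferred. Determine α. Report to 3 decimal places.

α ≈ 0.717

Indifference: 236^α · 13^(1−α) = 376^α · 4^(1−α).
Taking logs: α·ln 236 + (1−α)·ln 13 = α·ln 376 + (1−α)·ln 4, i.e. α·-0.465757 = (1−α)·-1.178655.
With A = -0.465757 and B = -1.178655: α·A = (1−α)·B, so α = B/(A+B) = -1.178655/-1.644412 ≈ 0.717.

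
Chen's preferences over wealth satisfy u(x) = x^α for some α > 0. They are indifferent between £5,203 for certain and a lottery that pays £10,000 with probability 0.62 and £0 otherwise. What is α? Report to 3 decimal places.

The lottery's expected utility is 0.62·u(10000) + 0.38·u(0) = 0.62·10000^α (since u(0) = 0 for α > 0).
Equating: 5203^α = 0.62·10000^α, i.e. 0.5203^α = 0.62.
α = ln(0.62) / ln(5203/10000) = -0.478036/-0.653350 ≈ 0.732.

α ≈ 0.732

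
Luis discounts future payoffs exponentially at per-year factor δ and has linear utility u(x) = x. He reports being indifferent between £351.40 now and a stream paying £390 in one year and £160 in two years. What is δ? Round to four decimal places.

δ ≈ 0.7000

The stream is worth 390δ + 160δ² today, so 390δ + 160δ² = 351.40.
Rearranged: 160δ² + 390δ − 351.40 = 0.
By the quadratic formula (taking the positive root), δ = (−390 + √376996.00) / 320 ≈ 0.7000.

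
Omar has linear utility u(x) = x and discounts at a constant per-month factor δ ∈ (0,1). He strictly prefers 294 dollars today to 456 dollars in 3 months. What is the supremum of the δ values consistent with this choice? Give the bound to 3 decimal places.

δ < 0.864

The preference means 294 > δ^3·456.
Hence δ^3 < 294/456 = 0.64474, and x ↦ x^(1/3) is increasing on (0,∞).
δ < (294/456)^(1/3) ≈ 0.864.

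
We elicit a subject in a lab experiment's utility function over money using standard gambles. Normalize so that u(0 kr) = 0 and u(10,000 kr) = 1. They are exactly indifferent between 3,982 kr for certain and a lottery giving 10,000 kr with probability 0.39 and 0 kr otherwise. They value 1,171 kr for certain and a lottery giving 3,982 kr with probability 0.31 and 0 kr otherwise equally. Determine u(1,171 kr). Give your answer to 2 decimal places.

0.12

The first gamble pins u(3,982 kr): it must equal 0.39·1 + 0.61·0 = 0.39.
Then u(1,171 kr) = 0.31·u(3,982 kr) + 0.69·u(0 kr) = 0.31·0.39 + 0.69·0.00 = 0.1209.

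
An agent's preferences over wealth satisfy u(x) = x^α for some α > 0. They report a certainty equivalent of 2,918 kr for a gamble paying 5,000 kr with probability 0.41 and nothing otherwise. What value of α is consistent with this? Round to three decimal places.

Since u(0) = 0, the lottery's EU is 0.41·5000^α.
Indifference: 2918^α = 0.41·5000^α, so (2918/5000)^α = 0.41.
α = ln(0.41) / ln(2918/5000) = -0.891598/-0.538539 ≈ 1.656.

α ≈ 1.656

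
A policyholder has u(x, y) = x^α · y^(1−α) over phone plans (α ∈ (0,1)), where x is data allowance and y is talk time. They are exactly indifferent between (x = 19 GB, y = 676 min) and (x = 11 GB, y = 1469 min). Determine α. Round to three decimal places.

Indifference: 19^α · 676^(1−α) = 11^α · 1469^(1−α).
(19/11)^α = (1469/676)^(1−α); take logs: α·ln(19/11) = (1−α)·ln(1469/676), i.e. α·0.546544 = (1−α)·0.776144.
So α/(1−α) = (0.776144)/(0.546544) = 1.420094, and α = 1.420094/2.420094 ≈ 0.587.

α ≈ 0.587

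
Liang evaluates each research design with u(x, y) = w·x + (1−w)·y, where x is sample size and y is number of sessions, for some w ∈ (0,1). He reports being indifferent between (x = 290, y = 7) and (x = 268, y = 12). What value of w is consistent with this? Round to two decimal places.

w = 0.19

Equating utilities: w·290 + (1−w)·7 = w·268 + (1−w)·12.
w·(290−268) = (1−w)·(12−7), i.e. w·22 = (1−w)·5.
The marginal rate of substitution is 5/22, so w = 5/(22+5) = 0.19.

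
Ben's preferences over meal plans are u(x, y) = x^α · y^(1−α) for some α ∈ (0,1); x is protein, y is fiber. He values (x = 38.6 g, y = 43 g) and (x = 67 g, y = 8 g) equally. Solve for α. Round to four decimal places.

α ≈ 0.7531

The Cobb–Douglas utilities coincide, so 38.6^α·43^(1−α) = 67^α·8^(1−α).
Rearrange to (38.6/67)^α = (8/43)^(1−α) and take logs: α·-0.5514403 = (1−α)·-1.6817586.
With A = -0.5514403 and B = -1.6817586: α·A = (1−α)·B, so α = B/(A+B) = -1.6817586/-2.2331989 ≈ 0.7531.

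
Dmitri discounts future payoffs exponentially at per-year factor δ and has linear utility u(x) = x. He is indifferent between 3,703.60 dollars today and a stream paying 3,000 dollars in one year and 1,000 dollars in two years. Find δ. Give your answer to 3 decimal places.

Present value of the stream is 3000·δ + 1000·δ². Indifference gives 3000δ + 1000δ² = 3703.60.
Rearranged: 1000δ² + 3000δ − 3703.60 = 0.
δ = (−3000 + √(3000² + 4·1000·3703.60)) / (2·1000) = (−3000 + √23814400.00) / 2000 ≈ 0.940.

δ ≈ 0.940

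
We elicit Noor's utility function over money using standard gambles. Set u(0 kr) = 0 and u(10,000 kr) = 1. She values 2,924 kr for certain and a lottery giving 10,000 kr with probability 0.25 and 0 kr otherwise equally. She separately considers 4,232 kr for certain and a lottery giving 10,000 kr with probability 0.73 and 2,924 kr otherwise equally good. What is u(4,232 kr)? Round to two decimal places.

The first gamble pins u(2,924 kr): it must equal 0.25·1 + 0.75·0 = 0.25.
The second indifference gives u(4,232 kr) = 0.73·u(10,000 kr) + 0.27·u(2,924 kr) = 0.73·1.00 + 0.27·0.25 = 0.7975.

0.80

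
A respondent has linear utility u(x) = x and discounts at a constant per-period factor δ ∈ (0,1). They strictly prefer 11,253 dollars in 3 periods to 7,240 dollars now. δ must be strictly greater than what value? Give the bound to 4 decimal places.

δ > 0.8633

Comparing present values: 7240 < δ^3·11253.
Dividing by 11253: δ^3 > 0.64338. Both sides are positive, so the cube root keeps the direction.
δ > (7240/11253)^(1/3) ≈ 0.8633.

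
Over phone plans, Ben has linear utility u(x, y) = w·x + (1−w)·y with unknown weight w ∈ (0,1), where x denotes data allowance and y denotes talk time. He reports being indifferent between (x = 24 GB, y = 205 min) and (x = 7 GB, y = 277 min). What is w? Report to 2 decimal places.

Indifference: w·24 + (1−w)·205 = w·7 + (1−w)·277.
w·(24−7) = (1−w)·(277−205), i.e. w·17 = (1−w)·72.
Hence w = 72/(17+72) = 72/89 = 0.81.

w = 0.81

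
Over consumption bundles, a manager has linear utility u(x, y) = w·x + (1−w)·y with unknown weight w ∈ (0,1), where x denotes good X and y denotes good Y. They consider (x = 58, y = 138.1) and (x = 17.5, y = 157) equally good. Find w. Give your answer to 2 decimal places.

w = 0.32

Equating utilities: w·58 + (1−w)·138.1 = w·17.5 + (1−w)·157.
w·(58−17.5) = (1−w)·(157−138.1), i.e. w·40.5 = (1−w)·18.9.
The marginal rate of substitution is 18.9/40.5, so w = 18.9/(40.5+18.9) = 0.32.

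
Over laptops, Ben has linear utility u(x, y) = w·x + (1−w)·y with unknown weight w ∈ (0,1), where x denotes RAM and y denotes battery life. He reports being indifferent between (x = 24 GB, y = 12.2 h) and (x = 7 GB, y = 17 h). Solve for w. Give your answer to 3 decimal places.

u(24,12.2) = u(7,17) means w·24 + (1−w)·12.2 = w·7 + (1−w)·17.
Rearranging, 17·w − 4.8·(1−w) = 0.
So w/(1−w) = 4.8/17 = 0.2824, giving w = 4.8/(17+4.8) = 0.220.

w = 0.220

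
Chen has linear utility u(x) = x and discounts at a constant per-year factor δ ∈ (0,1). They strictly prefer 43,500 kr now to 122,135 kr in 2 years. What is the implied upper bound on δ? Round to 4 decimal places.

δ < 0.5968

Under u(x) = x this choice says 43500 > δ^2·122135.
Hence δ^2 < 43500/122135 = 0.35616, and x ↦ x^(1/2) is increasing on (0,∞).
δ < 0.35616^(1/2) = 0.5968.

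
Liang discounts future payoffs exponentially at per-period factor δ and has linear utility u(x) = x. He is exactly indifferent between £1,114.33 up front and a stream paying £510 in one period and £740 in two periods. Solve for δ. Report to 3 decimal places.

δ ≈ 0.930

Present value of the stream is 510·δ + 740·δ². Indifference gives 510δ + 740δ² = 1114.33.
Rearranged: 740δ² + 510δ − 1114.33 = 0.
By the quadratic formula (taking the positive root), δ = (−510 + √3558516.80) / 1480 ≈ 0.930.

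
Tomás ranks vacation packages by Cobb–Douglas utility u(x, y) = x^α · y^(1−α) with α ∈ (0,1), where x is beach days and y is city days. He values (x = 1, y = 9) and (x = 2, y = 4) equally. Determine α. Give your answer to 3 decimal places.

α ≈ 0.539

The Cobb–Douglas utilities coincide, so 1^α·9^(1−α) = 2^α·4^(1−α).
Taking logs: α·ln 1 + (1−α)·ln 9 = α·ln 2 + (1−α)·ln 4, i.e. α·-0.693147 = (1−α)·-0.810930.
Thus α·(-1.504077) = -0.810930, so α = -0.810930/-1.504077 ≈ 0.539.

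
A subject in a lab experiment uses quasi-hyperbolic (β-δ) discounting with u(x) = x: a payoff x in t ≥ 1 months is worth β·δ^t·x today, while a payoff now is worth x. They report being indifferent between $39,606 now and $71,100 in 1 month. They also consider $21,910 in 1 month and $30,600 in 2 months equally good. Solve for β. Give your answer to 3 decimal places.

Both payoffs in the second observation are in the future, so β drops out: δ^1·21910 = δ^2·30600 ⇒ δ = 21910/30600 = 0.71601.
Substituting δ into 39606 = β·δ·71100: β = 39606/(50908.529) ≈ 0.778.

β ≈ 0.778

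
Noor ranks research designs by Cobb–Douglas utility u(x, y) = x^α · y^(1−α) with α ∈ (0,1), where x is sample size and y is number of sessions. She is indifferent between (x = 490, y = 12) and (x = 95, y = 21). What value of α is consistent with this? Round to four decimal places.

α ≈ 0.2544

The Cobb–Douglas utilities coincide, so 490^α·12^(1−α) = 95^α·21^(1−α).
Taking logs: α·ln 490 + (1−α)·ln 12 = α·ln 95 + (1−α)·ln 21, i.e. α·1.6405285 = (1−α)·0.5596158.
Thus α·(2.2001443) = 0.5596158, so α = 0.5596158/2.2001443 ≈ 0.2544.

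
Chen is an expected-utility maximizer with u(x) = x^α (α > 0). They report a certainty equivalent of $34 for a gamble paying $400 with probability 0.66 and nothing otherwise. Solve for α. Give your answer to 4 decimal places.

α ≈ 0.1686

EU(lottery) = 0.66·400^α + 0.34·0 = 0.66·400^α.
Indifference: 34^α = 0.66·400^α, so (34/400)^α = 0.66.
α = ln(0.66) / ln(34/400) = -0.4155154/-2.4651040 ≈ 0.1686.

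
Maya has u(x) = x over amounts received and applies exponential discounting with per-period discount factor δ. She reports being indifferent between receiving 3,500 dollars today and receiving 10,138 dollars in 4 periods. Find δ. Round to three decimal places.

δ ≈ 0.767

The payoff in 4 periods is discounted by δ^4, so u(3500) = δ^4·u(10138) and δ^4 = u(3500)/u(10138).
With u(x) = x: δ^4 = 3500/10138 = 0.34524.
So δ = 0.34524^(1/4) ≈ 0.767.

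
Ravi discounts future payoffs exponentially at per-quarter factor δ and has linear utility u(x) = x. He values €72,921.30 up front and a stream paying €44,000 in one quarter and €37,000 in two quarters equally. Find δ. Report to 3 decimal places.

δ ≈ 0.930

The stream is worth 44000δ + 37000δ² today, so 44000δ + 37000δ² = 72921.30.
That is, 37000δ² + 44000δ − 72921.30 = 0, a quadratic in δ.
By the quadratic formula (taking the positive root), δ = (−44000 + √12728352400.00) / 74000 ≈ 0.930.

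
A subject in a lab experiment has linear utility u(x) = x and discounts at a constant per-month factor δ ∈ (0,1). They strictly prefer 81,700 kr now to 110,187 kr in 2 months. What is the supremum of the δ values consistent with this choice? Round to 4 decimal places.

δ < 0.8611

Under u(x) = x this choice says 81700 > δ^2·110187.
Dividing by 110187: δ^2 < 0.74147. Both sides are positive, so the square root keeps the direction.
δ < (81700/110187)^(1/2) ≈ 0.8611.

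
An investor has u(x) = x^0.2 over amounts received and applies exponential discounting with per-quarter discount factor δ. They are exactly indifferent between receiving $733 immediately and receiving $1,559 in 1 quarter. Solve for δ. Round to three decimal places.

δ ≈ 0.860

The payoff in 1 quarter is discounted by δ, so u(733) = δ·u(1559) and δ = u(733)/u(1559).
Since u(x) = x^0.2, δ = (733/1559)^0.2 = 0.47017^0.2 = 0.85991.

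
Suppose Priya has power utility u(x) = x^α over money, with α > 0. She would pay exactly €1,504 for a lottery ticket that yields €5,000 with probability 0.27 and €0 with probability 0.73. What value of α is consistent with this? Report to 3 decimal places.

Since u(0) = 0, the lottery's EU is 0.27·5000^α.
Indifference: 1504^α = 0.27·5000^α, so (1504/5000)^α = 0.27.
Take logs: α = ln 0.27 / ln(1504/5000) ≈ 1.08992.

α ≈ 1.090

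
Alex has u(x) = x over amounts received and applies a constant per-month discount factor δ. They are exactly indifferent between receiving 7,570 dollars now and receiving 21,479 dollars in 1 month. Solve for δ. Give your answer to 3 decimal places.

δ ≈ 0.352

Indifference means u(7570) = δ · u(21479), so δ = u(7570)/u(21479).
With u(x) = x: δ = 7570/21479 = 0.35244.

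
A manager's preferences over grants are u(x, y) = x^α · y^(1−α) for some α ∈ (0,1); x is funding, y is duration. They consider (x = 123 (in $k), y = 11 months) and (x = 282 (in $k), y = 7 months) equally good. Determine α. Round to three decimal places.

Indifference: 123^α · 11^(1−α) = 282^α · 7^(1−α).
Taking logs: α·ln 123 + (1−α)·ln 11 = α·ln 282 + (1−α)·ln 7, i.e. α·-0.829723 = (1−α)·-0.451985.
With A = -0.829723 and B = -0.451985: α·A = (1−α)·B, so α = B/(A+B) = -0.451985/-1.281708 ≈ 0.353.

α ≈ 0.353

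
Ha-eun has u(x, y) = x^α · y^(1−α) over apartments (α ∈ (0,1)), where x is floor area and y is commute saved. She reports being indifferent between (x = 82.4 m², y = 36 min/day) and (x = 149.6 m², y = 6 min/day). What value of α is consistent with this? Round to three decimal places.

α ≈ 0.750

Indifference: 82.4^α · 36^(1−α) = 149.6^α · 6^(1−α).
Rearrange to (82.4/149.6)^α = (6/36)^(1−α) and take logs: α·-0.596380 = (1−α)·-1.791759.
With A = -0.596380 and B = -1.791759: α·A = (1−α)·B, so α = B/(A+B) = -1.791759/-2.388139 ≈ 0.750.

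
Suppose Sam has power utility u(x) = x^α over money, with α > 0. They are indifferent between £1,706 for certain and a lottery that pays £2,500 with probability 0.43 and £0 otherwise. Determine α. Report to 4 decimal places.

Since u(0) = 0, the lottery's EU is 0.43·2500^α.
Setting u(1706) equal to that: 1706^α = 0.43·2500^α ⇒ (1706/2500)^α = 0.43.
Taking logs: α·ln(1706/2500) = ln(0.43), so α = -0.8439701 / -0.3821393 ≈ 2.2085.

α ≈ 2.2085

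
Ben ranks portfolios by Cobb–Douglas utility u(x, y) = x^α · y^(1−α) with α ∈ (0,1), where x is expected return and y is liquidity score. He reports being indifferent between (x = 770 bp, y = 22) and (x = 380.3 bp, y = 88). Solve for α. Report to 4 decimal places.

α ≈ 0.6628

The Cobb–Douglas utilities coincide, so 770^α·22^(1−α) = 380.3^α·88^(1−α).
(770/380.3)^α = (88/22)^(1−α); take logs: α·ln(770/380.3) = (1−α)·ln(88/22), i.e. α·0.7054301 = (1−α)·1.3862944.
With A = 0.7054301 and B = 1.3862944: α·A = (1−α)·B, so α = B/(A+B) = 1.3862944/2.0917245 ≈ 0.6628.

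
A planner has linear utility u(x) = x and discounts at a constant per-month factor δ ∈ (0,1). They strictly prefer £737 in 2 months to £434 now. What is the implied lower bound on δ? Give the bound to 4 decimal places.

Under u(x) = x this choice says 434 < δ^2·737.
Dividing by 737: δ^2 > 0.58887. Both sides are positive, so the square root keeps the direction.
δ > (434/737)^(1/2) ≈ 0.7674.

δ > 0.7674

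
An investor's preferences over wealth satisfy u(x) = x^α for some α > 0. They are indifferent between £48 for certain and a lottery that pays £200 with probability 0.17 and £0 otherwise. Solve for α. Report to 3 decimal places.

α ≈ 1.242

The lottery's expected utility is 0.17·u(200) + 0.83·u(0) = 0.17·200^α (since u(0) = 0 for α > 0).
Setting u(48) equal to that: 48^α = 0.17·200^α ⇒ (48/200)^α = 0.17.
α = ln(0.17) / ln(48/200) = -1.771957/-1.427116 ≈ 1.242.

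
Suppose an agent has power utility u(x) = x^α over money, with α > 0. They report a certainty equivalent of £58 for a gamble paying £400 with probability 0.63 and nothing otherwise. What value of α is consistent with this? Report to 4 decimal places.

α ≈ 0.2393

Since u(0) = 0, the lottery's EU is 0.63·400^α.
Indifference: 58^α = 0.63·400^α, so (58/400)^α = 0.63.
α = ln(0.63) / ln(58/400) = -0.4620355/-1.9310215 ≈ 0.2393.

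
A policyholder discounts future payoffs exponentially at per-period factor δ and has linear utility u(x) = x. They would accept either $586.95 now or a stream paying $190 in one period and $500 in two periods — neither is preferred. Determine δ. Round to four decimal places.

Equating present values: 586.95 = 190δ + 500δ².
That is, 500δ² + 190δ − 586.95 = 0, a quadratic in δ.
δ = (−190 + √(190² + 4·500·586.95)) / (2·500) = (−190 + √1210000.00) / 1000 ≈ 0.9100.

δ ≈ 0.9100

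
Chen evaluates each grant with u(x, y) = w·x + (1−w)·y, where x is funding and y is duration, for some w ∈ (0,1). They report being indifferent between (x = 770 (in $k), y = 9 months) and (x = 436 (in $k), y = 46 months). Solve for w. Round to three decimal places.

w = 0.100

Equating utilities: w·770 + (1−w)·9 = w·436 + (1−w)·46.
Rearranging, 334·w − 37·(1−w) = 0.
The marginal rate of substitution is 37/334, so w = 37/(334+37) = 0.100.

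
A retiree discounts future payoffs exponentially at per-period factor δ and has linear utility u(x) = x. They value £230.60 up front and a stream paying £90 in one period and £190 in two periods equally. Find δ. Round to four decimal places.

δ ≈ 0.8900

Equating present values: 230.60 = 90δ + 190δ².
That is, 190δ² + 90δ − 230.60 = 0, a quadratic in δ.
By the quadratic formula (taking the positive root), δ = (−90 + √183356.00) / 380 ≈ 0.8900.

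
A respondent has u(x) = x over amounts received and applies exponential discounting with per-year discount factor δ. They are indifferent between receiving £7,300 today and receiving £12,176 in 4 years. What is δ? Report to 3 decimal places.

Equating discounted utilities: u(7300) = δ^4·u(12176) ⇒ δ^4 = u(7300)/u(12176).
With u(x) = x: δ^4 = 7300/12176 = 0.59954.
Hence δ = (0.59954)^(1/4) = 0.87994.

δ ≈ 0.880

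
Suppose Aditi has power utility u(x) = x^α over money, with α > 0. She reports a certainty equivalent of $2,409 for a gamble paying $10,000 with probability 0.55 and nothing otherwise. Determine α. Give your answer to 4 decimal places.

The lottery's expected utility is 0.55·u(10000) + 0.45·u(0) = 0.55·10000^α (since u(0) = 0 for α > 0).
Setting u(2409) equal to that: 2409^α = 0.55·10000^α ⇒ (2409/10000)^α = 0.55.
Taking logs: α·ln(2409/10000) = ln(0.55), so α = -0.5978370 / -1.4233734 ≈ 0.4200.

α ≈ 0.4200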